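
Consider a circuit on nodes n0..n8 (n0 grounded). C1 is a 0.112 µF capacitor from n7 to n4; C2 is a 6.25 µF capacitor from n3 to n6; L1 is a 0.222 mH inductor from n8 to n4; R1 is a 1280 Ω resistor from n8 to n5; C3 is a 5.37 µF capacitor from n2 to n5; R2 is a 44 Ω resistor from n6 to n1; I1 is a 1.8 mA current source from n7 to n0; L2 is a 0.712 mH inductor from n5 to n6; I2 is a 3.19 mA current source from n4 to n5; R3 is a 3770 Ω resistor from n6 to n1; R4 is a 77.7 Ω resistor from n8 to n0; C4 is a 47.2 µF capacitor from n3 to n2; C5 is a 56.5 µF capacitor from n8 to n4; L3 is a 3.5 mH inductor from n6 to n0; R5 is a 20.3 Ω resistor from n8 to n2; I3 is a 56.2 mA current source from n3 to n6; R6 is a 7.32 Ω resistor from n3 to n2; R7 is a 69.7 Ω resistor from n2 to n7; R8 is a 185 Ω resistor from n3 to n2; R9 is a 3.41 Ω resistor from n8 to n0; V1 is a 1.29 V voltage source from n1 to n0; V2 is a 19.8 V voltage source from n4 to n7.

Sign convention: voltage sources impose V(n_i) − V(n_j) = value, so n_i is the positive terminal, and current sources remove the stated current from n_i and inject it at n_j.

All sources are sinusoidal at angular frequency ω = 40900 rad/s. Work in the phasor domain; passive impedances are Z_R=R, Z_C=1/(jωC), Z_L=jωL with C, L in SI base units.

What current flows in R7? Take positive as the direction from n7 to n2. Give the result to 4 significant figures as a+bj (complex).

-0.2426-0.001235j A

MNA unknowns: 8 node voltages V₁..V_8 plus 2 source currents (V1, V2)
C1: Y=0.000+0.004581j on G[7,4]
C2: Y=0.000+0.2556j on G[3,6]
L1: Y=0.000-0.1101j on G[8,4]
R1: Y=0.0007813+0.000j on G[8,5]
C3: Y=0.000+0.2196j on G[2,5]
R2: Y=0.02273+0.000j on G[6,1]
I1: z[7]−=0.0018, z[0]+=0.0018
L2: Y=0.000-0.03434j on G[5,6]
I2: z[4]−=0.00319, z[5]+=0.00319
R3: Y=0.0002653+0.000j on G[6,1]
R4: Y=0.01287+0.000j on G[8,0]
C4: Y=0.000+1.930j on G[3,2]
C5: Y=0.000+2.311j on G[8,4]
L3: Y=0.000-0.006986j on G[6,0]
R5: Y=0.04926+0.000j on G[8,2]
I3: z[3]−=0.0562, z[6]+=0.0562
R6: Y=0.1366+0.000j on G[3,2]
R7: Y=0.01435+0.000j on G[2,7]
R8: Y=0.005405+0.000j on G[3,2]
R9: Y=0.2933+0.000j on G[8,0]
V1: row V1−V0=1.29, i_V1 at 1,0
V2: row V4−V7=19.8, i_V2 at 4,7
solve → V1=1.290+0.000j, V2=-2.590-0.02113j, V3=-2.585-0.08555j, V4=0.3037-0.1072j, V5=-2.592+0.09281j, V6=-2.583-0.7947j, V7=-19.50-0.1072j, V8=0.3031+0.0007489j
aux → i_V1=-0.08904-0.01827j, i_V2=-0.2408-0.09193j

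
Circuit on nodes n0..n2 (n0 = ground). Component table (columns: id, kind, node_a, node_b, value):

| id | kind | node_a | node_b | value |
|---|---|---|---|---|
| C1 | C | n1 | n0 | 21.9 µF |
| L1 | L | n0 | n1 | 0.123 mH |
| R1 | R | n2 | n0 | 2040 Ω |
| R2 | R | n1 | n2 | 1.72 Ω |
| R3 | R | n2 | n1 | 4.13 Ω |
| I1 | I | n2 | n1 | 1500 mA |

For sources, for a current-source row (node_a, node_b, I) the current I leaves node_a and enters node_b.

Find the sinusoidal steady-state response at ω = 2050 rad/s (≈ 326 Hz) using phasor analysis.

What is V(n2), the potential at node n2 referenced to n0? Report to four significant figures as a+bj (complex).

-1.820+0.0002274j V

MNA unknowns: 2 node voltages V₁..V_2
C1: Y=0.000+0.04489j on G[1,0]
L1: Y=0.000-3.966j on G[0,1]
R1: Y=0.0004902+0.000j on G[2,0]
R2: Y=0.5814+0.000j on G[1,2]
R3: Y=0.2421+0.000j on G[2,1]
I1: z[2]−=1.5, z[1]+=1.5
solve → V1=2.843e-08+0.0002276j, V2=-1.820+0.0002274j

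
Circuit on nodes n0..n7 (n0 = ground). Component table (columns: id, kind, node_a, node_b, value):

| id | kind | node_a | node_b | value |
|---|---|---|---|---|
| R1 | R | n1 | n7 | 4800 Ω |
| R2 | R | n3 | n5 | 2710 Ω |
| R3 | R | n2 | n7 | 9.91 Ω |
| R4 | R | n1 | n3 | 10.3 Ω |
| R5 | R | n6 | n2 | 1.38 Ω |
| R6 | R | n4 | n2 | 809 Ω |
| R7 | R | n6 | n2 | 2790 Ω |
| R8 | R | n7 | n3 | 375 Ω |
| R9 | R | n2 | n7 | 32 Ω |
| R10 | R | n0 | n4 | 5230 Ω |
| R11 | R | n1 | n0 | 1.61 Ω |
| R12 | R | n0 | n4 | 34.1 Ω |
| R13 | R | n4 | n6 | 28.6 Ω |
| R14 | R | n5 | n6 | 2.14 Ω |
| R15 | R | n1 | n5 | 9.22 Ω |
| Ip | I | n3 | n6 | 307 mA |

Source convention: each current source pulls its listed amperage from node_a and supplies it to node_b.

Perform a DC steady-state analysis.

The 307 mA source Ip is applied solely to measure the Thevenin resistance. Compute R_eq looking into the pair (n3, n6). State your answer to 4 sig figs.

Element admittances at DC:
  Y(R1) = 0.0002083 S between n1,n7
  Y(R2) = 0.0003690 S between n3,n5
  Y(R3) = 0.1009 S between n2,n7
  Y(R4) = 0.09709 S between n1,n3
  Y(R5) = 0.7246 S between n6,n2
  Y(R6) = 0.001236 S between n4,n2
  Y(R7) = 0.0003584 S between n6,n2
  Y(R8) = 0.002667 S between n7,n3
  Y(R9) = 0.03125 S between n2,n7
  Y(R10) = 0.0001912 S between n0,n4
  Y(R11) = 0.6211 S between n1,n0
  Y(R12) = 0.02933 S between n0,n4
  Y(R13) = 0.03497 S between n4,n6
  Y(R14) = 0.4673 S between n5,n6
  Y(R15) = 0.1085 S between n1,n5
  Ip: injects 0.307 A into n6 (from n3)
Assemble and solve the 7×7 MNA system:
  V(n1)=-0.07117  V(n2)=2.696  V(n3)=-3.059  V(n4)=1.498  V(n5)=2.190  V(n6)=2.719  V(n7)=2.578

R_eq = 18.82 Ω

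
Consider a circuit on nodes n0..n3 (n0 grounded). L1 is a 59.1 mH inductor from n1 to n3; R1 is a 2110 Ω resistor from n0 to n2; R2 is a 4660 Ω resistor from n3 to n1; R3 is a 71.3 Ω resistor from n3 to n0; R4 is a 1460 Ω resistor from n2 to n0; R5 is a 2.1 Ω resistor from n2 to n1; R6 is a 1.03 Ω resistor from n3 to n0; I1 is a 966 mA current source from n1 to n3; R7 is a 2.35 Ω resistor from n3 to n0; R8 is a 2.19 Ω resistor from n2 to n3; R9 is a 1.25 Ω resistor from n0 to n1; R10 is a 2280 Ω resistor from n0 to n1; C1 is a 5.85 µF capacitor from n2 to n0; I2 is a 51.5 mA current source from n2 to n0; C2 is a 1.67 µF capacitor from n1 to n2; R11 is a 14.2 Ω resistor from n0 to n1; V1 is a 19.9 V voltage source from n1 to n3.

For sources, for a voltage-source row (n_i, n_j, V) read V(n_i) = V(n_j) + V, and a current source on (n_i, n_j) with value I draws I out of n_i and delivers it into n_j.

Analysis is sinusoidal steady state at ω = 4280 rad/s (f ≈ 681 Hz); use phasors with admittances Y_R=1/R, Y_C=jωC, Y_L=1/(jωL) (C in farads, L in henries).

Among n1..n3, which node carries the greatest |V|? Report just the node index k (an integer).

1

MNA unknowns: 3 node voltages V₁..V_3 plus 1 source current (V1)
L1: Y=0.000-0.003953j on G[1,3]
R1: Y=0.0004739+0.000j on G[0,2]
R2: Y=0.0002146+0.000j on G[3,1]
R3: Y=0.01403+0.000j on G[3,0]
R4: Y=0.0006849+0.000j on G[2,0]
R5: Y=0.4762+0.000j on G[2,1]
R6: Y=0.9709+0.000j on G[3,0]
I1: z[1]−=0.966, z[3]+=0.966
R7: Y=0.4255+0.000j on G[3,0]
R8: Y=0.4566+0.000j on G[2,3]
R9: Y=0.8000+0.000j on G[0,1]
R10: Y=0.0004386+0.000j on G[0,1]
C1: Y=0.000+0.02504j on G[2,0]
I2: z[2]−=0.0515, z[0]+=0.0515
C2: Y=0.000+0.007148j on G[1,2]
R11: Y=0.07042+0.000j on G[0,1]
V1: row V1−V3=19.9, i_V1 at 1,3
solve → V1=12.28-0.02720j, V2=2.479-0.01864j, V3=-7.621-0.02720j
aux → i_V1=-16.33+0.03639j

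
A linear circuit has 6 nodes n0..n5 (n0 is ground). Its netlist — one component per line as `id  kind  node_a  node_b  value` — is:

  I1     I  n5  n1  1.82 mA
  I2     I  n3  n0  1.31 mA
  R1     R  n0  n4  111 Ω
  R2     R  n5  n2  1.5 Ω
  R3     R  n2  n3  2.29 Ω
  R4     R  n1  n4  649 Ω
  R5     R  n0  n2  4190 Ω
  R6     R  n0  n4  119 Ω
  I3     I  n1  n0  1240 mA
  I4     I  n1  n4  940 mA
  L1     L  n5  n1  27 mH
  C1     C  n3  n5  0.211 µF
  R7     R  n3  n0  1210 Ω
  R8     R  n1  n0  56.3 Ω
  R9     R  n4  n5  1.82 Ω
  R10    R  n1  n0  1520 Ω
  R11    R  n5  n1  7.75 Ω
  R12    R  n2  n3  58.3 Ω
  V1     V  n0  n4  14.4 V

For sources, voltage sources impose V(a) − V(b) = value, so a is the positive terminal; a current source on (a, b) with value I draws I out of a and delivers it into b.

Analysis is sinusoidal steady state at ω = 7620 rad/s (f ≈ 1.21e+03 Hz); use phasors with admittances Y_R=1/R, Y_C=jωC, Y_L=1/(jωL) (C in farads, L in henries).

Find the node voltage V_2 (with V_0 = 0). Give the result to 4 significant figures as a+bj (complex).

MNA unknowns: 5 node voltages V₁..V_5 plus 1 source current (V1)
I1: z[5]−=0.00182, z[1]+=0.00182
I2: z[3]−=0.00131, z[0]+=0.00131
R1: Y=0.009009+0.000j on G[0,4]
R2: Y=0.6667+0.000j on G[5,2]
R3: Y=0.4367+0.000j on G[2,3]
R4: Y=0.001541+0.000j on G[1,4]
R5: Y=0.0002387+0.000j on G[0,2]
R6: Y=0.008403+0.000j on G[0,4]
I3: z[1]−=1.24, z[0]+=1.24
I4: z[1]−=0.94, z[4]+=0.94
L1: Y=0.000-0.004861j on G[5,1]
C1: Y=0.000+0.001608j on G[3,5]
R7: Y=0.0008264+0.000j on G[3,0]
R8: Y=0.01776+0.000j on G[1,0]
R9: Y=0.5495+0.000j on G[4,5]
R10: Y=0.0006579+0.000j on G[1,0]
R11: Y=0.1290+0.000j on G[5,1]
R12: Y=0.01715+0.000j on G[2,3]
V1: row V0−V4=14.4, i_V1 at 0,4
solve → V1=-29.73-0.3934j, V2=-17.27+0.01411j, V3=-17.24+0.01389j, V4=-14.40+0.000j, V5=-17.30+0.01426j
aux → i_V1=0.4245-0.007231j

-17.27+0.01411j V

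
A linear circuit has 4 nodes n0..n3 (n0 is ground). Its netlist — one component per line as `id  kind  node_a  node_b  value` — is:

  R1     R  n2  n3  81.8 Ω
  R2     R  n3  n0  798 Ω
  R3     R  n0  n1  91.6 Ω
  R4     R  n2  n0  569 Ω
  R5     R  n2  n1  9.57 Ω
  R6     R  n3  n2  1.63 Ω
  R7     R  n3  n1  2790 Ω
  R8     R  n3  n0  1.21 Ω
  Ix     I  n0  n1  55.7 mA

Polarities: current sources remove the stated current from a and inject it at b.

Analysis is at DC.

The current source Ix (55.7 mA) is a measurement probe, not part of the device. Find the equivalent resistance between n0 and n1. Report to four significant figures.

Apply KCL at each of the 3 non-ground nodes and solve the resulting linear system.
Node n1: branches {R3, R5, R7, Ix} → V_1 = 0.6048
Node n2: branches {R1, R4, R5, R6} → V_2 = 0.1368
Node n3: branches {R1, R2, R6, R7, R8} → V_3 = 0.05903

R_eq = 10.86 Ω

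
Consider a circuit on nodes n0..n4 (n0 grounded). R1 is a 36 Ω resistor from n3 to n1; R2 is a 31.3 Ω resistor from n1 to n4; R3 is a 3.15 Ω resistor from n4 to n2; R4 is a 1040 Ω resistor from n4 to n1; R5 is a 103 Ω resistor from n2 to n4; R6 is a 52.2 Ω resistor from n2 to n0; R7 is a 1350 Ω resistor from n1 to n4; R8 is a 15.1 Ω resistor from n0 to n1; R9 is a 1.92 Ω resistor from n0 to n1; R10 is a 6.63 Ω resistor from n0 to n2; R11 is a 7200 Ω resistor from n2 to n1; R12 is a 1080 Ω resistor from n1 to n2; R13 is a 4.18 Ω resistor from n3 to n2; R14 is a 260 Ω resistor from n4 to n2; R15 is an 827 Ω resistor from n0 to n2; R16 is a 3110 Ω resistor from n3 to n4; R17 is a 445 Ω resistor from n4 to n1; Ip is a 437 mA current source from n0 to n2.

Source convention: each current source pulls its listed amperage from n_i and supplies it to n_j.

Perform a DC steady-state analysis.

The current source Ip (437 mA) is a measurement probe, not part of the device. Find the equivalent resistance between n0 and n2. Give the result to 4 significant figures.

R_eq = 4.459 Ω

Element admittances at DC:
  Y(R1) = 0.02778 S between n3,n1
  Y(R2) = 0.03195 S between n1,n4
  Y(R3) = 0.3175 S between n4,n2
  Y(R4) = 0.0009615 S between n4,n1
  Y(R5) = 0.009709 S between n2,n4
  Y(R6) = 0.01916 S between n2,n0
  Y(R7) = 0.0007407 S between n1,n4
  Y(R8) = 0.06623 S between n0,n1
  Y(R9) = 0.5208 S between n0,n1
  Y(R10) = 0.1508 S between n0,n2
  Y(R11) = 0.0001389 S between n2,n1
  Y(R12) = 0.0009259 S between n1,n2
  Y(R13) = 0.2392 S between n3,n2
  Y(R14) = 0.003846 S between n4,n2
  Y(R15) = 0.001209 S between n0,n2
  Y(R16) = 0.0003215 S between n3,n4
  Y(R17) = 0.002247 S between n4,n1
  Ip: injects 0.437 A into n2 (from n0)
Assemble and solve the 4×4 MNA system:
  V(n1)=0.1761  V(n2)=1.949  V(n3)=1.764  V(n4)=1.775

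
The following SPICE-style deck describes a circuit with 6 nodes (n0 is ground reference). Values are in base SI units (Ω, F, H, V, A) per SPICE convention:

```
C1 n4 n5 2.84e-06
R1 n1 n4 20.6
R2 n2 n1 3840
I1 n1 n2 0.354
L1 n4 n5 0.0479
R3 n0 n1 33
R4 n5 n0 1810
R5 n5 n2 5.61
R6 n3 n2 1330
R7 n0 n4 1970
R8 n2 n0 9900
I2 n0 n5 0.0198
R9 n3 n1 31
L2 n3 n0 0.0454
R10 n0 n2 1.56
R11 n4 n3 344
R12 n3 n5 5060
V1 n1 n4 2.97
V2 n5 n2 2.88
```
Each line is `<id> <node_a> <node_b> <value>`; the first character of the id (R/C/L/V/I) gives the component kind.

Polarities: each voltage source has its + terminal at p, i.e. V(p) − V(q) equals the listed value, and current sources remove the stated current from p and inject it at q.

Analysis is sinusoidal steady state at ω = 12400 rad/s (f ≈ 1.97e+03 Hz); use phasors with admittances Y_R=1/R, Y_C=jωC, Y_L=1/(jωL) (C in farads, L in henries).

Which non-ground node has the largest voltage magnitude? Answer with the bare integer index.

Element admittances at ω=12400 rad/s:
  Y(C1) = 0.000+0.03522j S between n4,n5
  Y(R1) = 0.04854+0.000j S between n1,n4
  Y(R2) = 0.0002604+0.000j S between n2,n1
  I1: injects 0.354 A into n2 (from n1)
  Y(L1) = 0.000-0.001684j S between n4,n5
  Y(R3) = 0.03030+0.000j S between n0,n1
  Y(R4) = 0.0005525+0.000j S between n5,n0
  Y(R5) = 0.1783+0.000j S between n5,n2
  Y(R6) = 0.0007519+0.000j S between n3,n2
  Y(R7) = 0.0005076+0.000j S between n0,n4
  Y(R8) = 0.0001010+0.000j S between n2,n0
  I2: injects 0.0198 A into n5 (from n0)
  Y(R9) = 0.03226+0.000j S between n3,n1
  Y(L2) = 0.000-0.001776j S between n3,n0
  Y(R10) = 0.6410+0.000j S between n0,n2
  Y(R11) = 0.002907+0.000j S between n4,n3
  Y(R12) = 0.0001976+0.000j S between n3,n5
  V1: constraint V(n1)−V(n4) = 2.97
  V2: constraint V(n5)−V(n2) = 2.88
Assemble and solve the 7×7 MNA system:
  V(n1)=-2.198+8.390j  V(n2)=0.1141-0.4105j  V(n3)=-2.756+8.023j  V(n4)=-5.168+8.390j  V(n5)=2.994-0.4105j
  i(V1)=-0.4489-0.2684j  i(V2)=-0.7915-0.2718j

4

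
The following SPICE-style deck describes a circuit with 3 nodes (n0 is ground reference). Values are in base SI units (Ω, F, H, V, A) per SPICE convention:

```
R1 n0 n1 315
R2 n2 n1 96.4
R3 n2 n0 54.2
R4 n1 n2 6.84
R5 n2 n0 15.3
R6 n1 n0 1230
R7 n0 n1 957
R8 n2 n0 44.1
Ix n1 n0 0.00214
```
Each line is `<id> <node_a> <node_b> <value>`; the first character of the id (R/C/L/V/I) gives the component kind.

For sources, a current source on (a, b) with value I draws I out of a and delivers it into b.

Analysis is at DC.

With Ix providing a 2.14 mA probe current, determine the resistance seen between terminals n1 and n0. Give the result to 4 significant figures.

Apply KCL at each of the 2 non-ground nodes and solve the resulting linear system.
Node n1: branches {R1, R2, R4, R6, R7, Ix} → V_1 = -0.03128
Node n2: branches {R2, R3, R4, R5, R8} → V_2 = -0.01862

R_eq = 14.62 Ω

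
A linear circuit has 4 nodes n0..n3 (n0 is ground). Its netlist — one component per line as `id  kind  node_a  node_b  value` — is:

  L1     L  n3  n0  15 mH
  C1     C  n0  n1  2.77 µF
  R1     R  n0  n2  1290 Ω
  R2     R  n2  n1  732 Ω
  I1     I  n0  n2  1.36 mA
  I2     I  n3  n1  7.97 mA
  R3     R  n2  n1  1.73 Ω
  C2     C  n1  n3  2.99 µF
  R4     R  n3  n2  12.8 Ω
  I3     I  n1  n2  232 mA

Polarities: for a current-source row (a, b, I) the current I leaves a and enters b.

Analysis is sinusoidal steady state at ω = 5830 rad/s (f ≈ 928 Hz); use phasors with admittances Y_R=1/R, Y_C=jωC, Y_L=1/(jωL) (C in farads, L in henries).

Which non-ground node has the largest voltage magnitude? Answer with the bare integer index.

Apply KCL at each of the 3 non-ground nodes and solve the resulting linear system.
Node n1: branches {C1, R2, I2, R3, C2, I3} → V_1 = 0.6583+0.08951j
Node n2: branches {R1, R2, I1, R3, R4, I3} → V_2 = 1.045+0.09949j
Node n3: branches {L1, I2, C2, R4} → V_3 = 0.9364+0.1745j

2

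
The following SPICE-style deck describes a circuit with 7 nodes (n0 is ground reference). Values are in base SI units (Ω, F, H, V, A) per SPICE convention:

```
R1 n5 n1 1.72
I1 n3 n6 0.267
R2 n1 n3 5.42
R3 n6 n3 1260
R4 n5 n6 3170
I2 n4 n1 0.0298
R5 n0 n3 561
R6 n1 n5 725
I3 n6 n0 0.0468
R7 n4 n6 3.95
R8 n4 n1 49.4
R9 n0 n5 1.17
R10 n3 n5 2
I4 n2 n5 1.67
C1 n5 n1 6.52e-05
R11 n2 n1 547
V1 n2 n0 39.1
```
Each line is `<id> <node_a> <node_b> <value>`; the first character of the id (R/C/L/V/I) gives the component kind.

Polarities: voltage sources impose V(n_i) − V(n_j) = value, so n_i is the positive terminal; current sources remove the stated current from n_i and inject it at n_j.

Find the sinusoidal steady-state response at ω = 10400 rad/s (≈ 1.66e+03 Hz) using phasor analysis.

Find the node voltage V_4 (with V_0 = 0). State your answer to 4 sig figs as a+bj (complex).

Apply KCL at each of the 6 non-ground nodes and solve the resulting linear system.
Node n1: branches {R1, R2, I2, R6, R8, C1, R11} → V_1 = 2.127-0.1427j
Node n2: branches {I4, R11, V1} → V_2 = 39.10+0.000j
Node n3: branches {I1, R2, R3, R5, R10} → V_3 = 1.633-0.03819j
Node n4: branches {I2, R7, R8} → V_4 = 10.98-0.1367j
Node n5: branches {R1, R4, R6, R9, R10, I4, C1} → V_5 = 1.975+0.0003848j
Node n6: branches {I1, R3, R4, I3, R7} → V_6 = 11.81-0.1362j
Source currents: i(V1)=-1.738-0.0002608j

10.98-0.1367j V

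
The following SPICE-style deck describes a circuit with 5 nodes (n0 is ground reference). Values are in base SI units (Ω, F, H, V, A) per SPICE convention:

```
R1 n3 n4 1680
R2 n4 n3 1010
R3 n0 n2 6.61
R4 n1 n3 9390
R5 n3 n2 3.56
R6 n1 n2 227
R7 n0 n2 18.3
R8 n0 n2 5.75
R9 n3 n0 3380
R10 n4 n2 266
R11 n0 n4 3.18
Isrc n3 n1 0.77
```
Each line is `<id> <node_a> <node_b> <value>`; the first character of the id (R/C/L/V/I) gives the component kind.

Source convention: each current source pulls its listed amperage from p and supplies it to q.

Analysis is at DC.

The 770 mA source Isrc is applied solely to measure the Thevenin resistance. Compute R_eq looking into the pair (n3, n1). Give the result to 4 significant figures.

R_eq = 225.0 Ω

MNA unknowns: 4 node voltages V₁..V_4
R1: Y=0.0005952 on G[3,4]
R2: Y=0.0009901 on G[4,3]
R3: Y=0.1513 on G[0,2]
R4: Y=0.0001065 on G[1,3]
R5: Y=0.2809 on G[3,2]
R6: Y=0.004405 on G[1,2]
R7: Y=0.05464 on G[0,2]
R8: Y=0.1739 on G[0,2]
R9: Y=0.0002959 on G[3,0]
R10: Y=0.003759 on G[4,2]
R11: Y=0.3145 on G[0,4]
Isrc: z[3]−=0.77, z[1]+=0.77
solve → V1=170.6, V2=0.01279, V3=-2.645, V4=-0.01296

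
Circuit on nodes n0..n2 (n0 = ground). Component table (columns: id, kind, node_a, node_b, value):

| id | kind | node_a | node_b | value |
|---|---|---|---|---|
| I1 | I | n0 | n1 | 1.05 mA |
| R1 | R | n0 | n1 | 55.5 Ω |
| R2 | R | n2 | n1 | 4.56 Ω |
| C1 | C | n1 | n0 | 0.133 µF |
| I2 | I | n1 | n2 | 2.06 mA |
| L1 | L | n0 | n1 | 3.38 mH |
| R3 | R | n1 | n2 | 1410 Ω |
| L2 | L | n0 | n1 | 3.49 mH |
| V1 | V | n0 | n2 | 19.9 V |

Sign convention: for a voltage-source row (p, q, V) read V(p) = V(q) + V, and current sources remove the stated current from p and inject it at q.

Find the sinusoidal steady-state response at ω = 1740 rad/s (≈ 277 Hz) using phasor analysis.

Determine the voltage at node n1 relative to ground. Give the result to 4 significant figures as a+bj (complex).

-6.185-8.691j V

MNA unknowns: 2 node voltages V₁..V_2 plus 1 source current (V1)
I1: z[0]−=0.00105, z[1]+=0.00105
R1: Y=0.01802+0.000j on G[0,1]
R2: Y=0.2193+0.000j on G[2,1]
C1: Y=0.000+0.0002314j on G[1,0]
I2: z[1]−=0.00206, z[2]+=0.00206
L1: Y=0.000-0.1700j on G[0,1]
R3: Y=0.0007092+0.000j on G[1,2]
L2: Y=0.000-0.1647j on G[0,1]
V1: row V0−V2=19.9, i_V1 at 0,2
solve → V1=-6.185-8.691j, V2=-19.90+0.000j
aux → i_V1=-3.019+1.912j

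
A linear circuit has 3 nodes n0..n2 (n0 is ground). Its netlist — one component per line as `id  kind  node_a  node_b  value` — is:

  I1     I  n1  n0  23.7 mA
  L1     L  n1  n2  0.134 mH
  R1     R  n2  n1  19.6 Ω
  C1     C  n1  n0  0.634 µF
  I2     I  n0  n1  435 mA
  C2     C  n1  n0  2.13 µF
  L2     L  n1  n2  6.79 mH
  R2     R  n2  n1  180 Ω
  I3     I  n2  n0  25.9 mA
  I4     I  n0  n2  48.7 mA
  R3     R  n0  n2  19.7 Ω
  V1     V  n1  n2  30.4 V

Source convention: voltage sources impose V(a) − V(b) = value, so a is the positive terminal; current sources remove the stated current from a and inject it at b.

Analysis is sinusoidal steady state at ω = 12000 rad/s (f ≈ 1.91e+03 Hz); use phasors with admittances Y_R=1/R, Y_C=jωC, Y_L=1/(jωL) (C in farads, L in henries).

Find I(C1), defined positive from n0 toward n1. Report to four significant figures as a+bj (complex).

-0.1357-0.2077j A

Element admittances at ω=12000 rad/s:
  I1: injects 0.0237 A into n0 (from n1)
  Y(L1) = 0.000-0.6219j S between n1,n2
  Y(R1) = 0.05102+0.000j S between n2,n1
  Y(C1) = 0.000+0.007608j S between n1,n0
  I2: injects 0.435 A into n1 (from n0)
  Y(C2) = 0.000+0.02556j S between n1,n0
  Y(L2) = 0.000-0.01227j S between n1,n2
  Y(R2) = 0.005556+0.000j S between n2,n1
  I3: injects 0.0259 A into n0 (from n2)
  I4: injects 0.0487 A into n2 (from n0)
  Y(R3) = 0.05076+0.000j S between n0,n2
  V1: constraint V(n1)−V(n2) = 30.4
Assemble and solve the 3×3 MNA system:
  V(n1)=27.30-17.84j  V(n2)=-3.103-17.84j
  i(V1)=-1.900+18.37j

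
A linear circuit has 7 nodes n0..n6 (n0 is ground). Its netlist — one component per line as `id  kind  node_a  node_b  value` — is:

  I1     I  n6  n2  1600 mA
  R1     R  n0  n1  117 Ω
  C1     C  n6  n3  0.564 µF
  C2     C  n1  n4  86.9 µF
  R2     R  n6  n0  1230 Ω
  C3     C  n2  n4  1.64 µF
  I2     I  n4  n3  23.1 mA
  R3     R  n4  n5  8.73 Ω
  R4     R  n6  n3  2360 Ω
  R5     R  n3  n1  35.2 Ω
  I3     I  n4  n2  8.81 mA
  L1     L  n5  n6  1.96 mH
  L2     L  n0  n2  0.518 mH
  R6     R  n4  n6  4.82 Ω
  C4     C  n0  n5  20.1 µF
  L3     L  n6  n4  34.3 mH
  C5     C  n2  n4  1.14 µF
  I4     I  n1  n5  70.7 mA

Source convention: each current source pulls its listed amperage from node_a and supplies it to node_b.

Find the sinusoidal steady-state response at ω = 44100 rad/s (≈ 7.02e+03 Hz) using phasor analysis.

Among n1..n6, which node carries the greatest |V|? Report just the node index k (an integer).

2

Apply KCL at each of the 6 non-ground nodes and solve the resulting linear system.
Node n1: branches {R1, C2, R5, I4} → V_1 = 5.557+2.180j
Node n2: branches {I1, C3, I3, L2, C5} → V_2 = 8.695-17.10j
Node n3: branches {C1, I2, R4, R5} → V_3 = 2.664-1.659j
Node n4: branches {C2, C3, I2, R3, I3, R6, L3, C5} → V_4 = 5.590+2.128j
Node n5: branches {R3, L1, C4, I4} → V_5 = 0.4061-0.7926j
Node n6: branches {I1, C1, R2, R4, L1, R6, L3} → V_6 = -1.792+2.498j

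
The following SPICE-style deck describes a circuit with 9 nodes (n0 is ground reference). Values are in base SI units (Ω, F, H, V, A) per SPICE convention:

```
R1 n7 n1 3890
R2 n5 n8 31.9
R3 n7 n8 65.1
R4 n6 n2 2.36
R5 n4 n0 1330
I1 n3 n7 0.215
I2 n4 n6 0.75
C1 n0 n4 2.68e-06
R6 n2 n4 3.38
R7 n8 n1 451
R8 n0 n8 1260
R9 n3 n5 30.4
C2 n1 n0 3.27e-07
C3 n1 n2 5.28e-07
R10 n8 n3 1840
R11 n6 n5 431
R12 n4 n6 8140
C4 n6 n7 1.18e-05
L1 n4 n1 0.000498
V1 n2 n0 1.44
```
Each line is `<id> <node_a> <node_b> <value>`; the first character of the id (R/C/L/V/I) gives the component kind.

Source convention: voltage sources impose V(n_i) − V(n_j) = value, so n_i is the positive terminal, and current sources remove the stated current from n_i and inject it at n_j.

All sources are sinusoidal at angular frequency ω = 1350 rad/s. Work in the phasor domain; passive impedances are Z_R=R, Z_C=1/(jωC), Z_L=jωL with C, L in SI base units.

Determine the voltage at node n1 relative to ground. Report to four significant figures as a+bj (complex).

Apply KCL at each of the 8 non-ground nodes and solve the resulting linear system.
Node n1: branches {R1, R7, C2, C3, L1} → V_1 = -1.124-0.006118j
Node n2: branches {R4, R6, C3, V1} → V_2 = 1.440+0.000j
Node n3: branches {I1, R9, R10} → V_3 = -18.37-2.227j
Node n4: branches {R5, I2, C1, R6, R12, L1} → V_4 = -1.126+0.001007j
Node n5: branches {R2, R9, R11} → V_5 = -12.03-2.225j
Node n6: branches {R4, I2, R11, R12, C4} → V_6 = 3.246+0.01887j
Node n7: branches {R1, R3, I1, C4} → V_7 = 4.075-3.194j
Node n8: branches {R2, R3, R7, R8, R10} → V_8 = -6.503-2.388j
Source currents: i(V1)=0.006009+0.006465j

-1.124-0.006118j V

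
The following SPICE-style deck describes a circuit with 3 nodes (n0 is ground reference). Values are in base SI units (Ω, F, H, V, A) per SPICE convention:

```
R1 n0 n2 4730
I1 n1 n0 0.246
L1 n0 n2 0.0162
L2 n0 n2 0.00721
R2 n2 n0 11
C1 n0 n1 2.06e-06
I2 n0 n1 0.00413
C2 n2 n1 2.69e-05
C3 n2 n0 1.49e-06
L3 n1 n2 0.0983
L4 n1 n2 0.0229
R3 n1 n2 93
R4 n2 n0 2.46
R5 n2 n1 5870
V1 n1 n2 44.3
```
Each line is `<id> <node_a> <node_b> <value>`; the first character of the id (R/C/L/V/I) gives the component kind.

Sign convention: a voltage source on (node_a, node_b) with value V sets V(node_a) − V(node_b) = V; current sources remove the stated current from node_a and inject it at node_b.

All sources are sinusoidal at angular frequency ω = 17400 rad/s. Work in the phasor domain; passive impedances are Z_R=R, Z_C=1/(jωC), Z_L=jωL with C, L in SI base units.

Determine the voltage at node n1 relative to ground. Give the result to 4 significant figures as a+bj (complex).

43.50-3.110j V

Element admittances at ω=17400 rad/s:
  Y(R1) = 0.0002114+0.000j S between n0,n2
  I1: injects 0.246 A into n0 (from n1)
  Y(L1) = 0.000-0.003548j S between n0,n2
  Y(L2) = 0.000-0.007971j S between n0,n2
  Y(R2) = 0.09091+0.000j S between n2,n0
  Y(C1) = 0.000+0.03584j S between n0,n1
  I2: injects 0.00413 A into n1 (from n0)
  Y(C2) = 0.000+0.4681j S between n2,n1
  Y(C3) = 0.000+0.02593j S between n2,n0
  Y(L3) = 0.000-0.0005847j S between n1,n2
  Y(L4) = 0.000-0.002510j S between n1,n2
  Y(R3) = 0.01075+0.000j S between n1,n2
  Y(R4) = 0.4065+0.000j S between n2,n0
  Y(R5) = 0.0001704+0.000j S between n2,n1
  V1: constraint V(n1)−V(n2) = 44.3
Assemble and solve the 3×3 MNA system:
  V(n1)=43.50-3.110j  V(n2)=-0.8001-3.110j
  i(V1)=-0.8372-22.16j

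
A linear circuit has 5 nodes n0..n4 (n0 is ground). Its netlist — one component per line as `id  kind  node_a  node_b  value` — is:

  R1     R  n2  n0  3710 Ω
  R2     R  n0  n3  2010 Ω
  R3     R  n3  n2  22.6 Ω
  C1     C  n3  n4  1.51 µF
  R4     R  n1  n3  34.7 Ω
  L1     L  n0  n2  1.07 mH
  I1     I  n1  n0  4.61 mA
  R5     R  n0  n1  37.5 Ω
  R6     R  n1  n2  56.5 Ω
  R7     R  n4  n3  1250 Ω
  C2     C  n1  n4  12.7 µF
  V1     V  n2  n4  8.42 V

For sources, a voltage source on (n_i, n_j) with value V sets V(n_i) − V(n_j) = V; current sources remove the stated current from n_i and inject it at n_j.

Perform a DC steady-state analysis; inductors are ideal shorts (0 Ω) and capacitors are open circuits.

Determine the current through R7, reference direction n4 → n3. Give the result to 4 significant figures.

Apply KCL at each of the 4 non-ground nodes and solve the resulting linear system.
Node n1: branches {R4, I1, R5, R6, C2} → V_1 = -0.1164
Node n2: branches {R1, R3, L1, R6, V1} → V_2 = 0.000
Node n3: branches {R2, R3, C1, R4, R7} → V_3 = -0.1357
Node n4: branches {C1, R7, C2, V1} → V_4 = -8.420
Source currents: i(L1)=0.001438, i(V1)=-0.006627

-0.006627 A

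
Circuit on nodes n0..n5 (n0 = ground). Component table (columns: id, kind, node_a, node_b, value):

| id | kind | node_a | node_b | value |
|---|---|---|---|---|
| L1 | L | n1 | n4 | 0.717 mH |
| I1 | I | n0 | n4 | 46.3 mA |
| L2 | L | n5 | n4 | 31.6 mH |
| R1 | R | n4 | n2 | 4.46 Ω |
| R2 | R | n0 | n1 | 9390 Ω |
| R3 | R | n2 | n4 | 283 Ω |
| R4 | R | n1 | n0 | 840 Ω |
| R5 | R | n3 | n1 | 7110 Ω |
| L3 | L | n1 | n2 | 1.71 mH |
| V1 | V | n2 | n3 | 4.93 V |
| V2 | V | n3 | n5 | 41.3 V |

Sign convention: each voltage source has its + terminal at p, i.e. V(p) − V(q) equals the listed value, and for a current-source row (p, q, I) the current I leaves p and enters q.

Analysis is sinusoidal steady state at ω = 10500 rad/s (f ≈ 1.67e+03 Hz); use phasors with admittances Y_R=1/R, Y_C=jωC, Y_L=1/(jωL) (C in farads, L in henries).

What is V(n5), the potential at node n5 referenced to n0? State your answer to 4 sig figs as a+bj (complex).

-10.49-0.1747j V

Apply KCL at each of the 5 non-ground nodes and solve the resulting linear system.
Node n1: branches {L1, R2, R4, R5, L3} → V_1 = 35.70+0.000j
Node n2: branches {R1, R3, L3, V1} → V_2 = 35.74-0.1747j
Node n3: branches {R5, V1, V2} → V_3 = 30.81-0.1747j
Node n4: branches {L1, I1, L2, R1, R3} → V_4 = 35.68+0.4270j
Node n5: branches {L2, V2} → V_5 = -10.49-0.1747j
Source currents: i(V1)=-0.002502+0.1391j, i(V2)=-0.001814+0.1392j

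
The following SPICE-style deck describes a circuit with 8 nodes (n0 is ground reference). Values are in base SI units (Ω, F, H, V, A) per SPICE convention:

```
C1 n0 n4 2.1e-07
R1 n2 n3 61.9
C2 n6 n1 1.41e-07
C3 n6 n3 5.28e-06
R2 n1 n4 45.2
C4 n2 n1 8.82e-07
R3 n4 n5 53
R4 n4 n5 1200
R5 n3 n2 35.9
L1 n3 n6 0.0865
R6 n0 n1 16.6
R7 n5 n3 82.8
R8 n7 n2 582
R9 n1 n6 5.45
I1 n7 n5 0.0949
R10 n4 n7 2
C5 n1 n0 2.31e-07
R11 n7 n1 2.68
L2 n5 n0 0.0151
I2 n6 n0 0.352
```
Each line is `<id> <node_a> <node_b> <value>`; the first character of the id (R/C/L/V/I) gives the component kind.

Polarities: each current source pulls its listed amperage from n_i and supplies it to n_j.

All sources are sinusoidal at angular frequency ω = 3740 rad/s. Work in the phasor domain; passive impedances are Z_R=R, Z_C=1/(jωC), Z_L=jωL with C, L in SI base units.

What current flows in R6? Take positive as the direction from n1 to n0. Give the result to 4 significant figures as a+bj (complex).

-0.3158-0.01389j A

Apply KCL at each of the 7 non-ground nodes and solve the resulting linear system.
Node n1: branches {C2, R2, C4, R6, R9, C5, R11} → V_1 = -5.243-0.2307j
Node n2: branches {R1, C4, R5, R8} → V_2 = -5.994-2.834j
Node n3: branches {R1, C3, R5, L1, R7} → V_3 = -5.826-2.989j
Node n4: branches {C1, R2, R3, R4, R10} → V_4 = -5.153-0.3664j
Node n5: branches {R3, R4, R7, I1, L2} → V_5 = -1.269-2.070j
Node n6: branches {C2, C3, L1, R9, I2} → V_6 = -6.901-0.1283j
Node n7: branches {R8, I1, R10, R11} → V_7 = -5.301-0.3133j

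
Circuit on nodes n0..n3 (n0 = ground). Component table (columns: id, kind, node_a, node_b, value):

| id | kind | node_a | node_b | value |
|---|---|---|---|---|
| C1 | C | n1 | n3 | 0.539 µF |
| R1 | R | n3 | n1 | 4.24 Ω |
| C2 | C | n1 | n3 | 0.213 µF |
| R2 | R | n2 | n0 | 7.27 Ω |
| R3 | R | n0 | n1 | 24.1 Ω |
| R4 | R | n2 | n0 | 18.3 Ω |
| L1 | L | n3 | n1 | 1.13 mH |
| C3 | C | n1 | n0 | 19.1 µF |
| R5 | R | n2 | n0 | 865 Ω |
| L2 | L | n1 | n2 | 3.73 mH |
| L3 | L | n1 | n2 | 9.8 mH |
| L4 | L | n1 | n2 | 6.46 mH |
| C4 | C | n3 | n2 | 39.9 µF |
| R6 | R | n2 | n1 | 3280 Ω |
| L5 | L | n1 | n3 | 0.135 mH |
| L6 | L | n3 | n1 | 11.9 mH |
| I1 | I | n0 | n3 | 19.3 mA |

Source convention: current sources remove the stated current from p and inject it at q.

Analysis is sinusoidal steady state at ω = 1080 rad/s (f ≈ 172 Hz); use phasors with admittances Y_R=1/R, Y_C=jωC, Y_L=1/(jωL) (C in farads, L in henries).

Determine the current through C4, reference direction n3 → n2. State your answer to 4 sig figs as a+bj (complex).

Element admittances at ω=1080 rad/s:
  Y(C1) = 0.000+0.0005821j S between n1,n3
  Y(R1) = 0.2358+0.000j S between n3,n1
  Y(C2) = 0.000+0.0002300j S between n1,n3
  Y(R2) = 0.1376+0.000j S between n2,n0
  Y(R3) = 0.04149+0.000j S between n0,n1
  Y(R4) = 0.05464+0.000j S between n2,n0
  Y(L1) = 0.000-0.8194j S between n3,n1
  Y(C3) = 0.000+0.02063j S between n1,n0
  Y(R5) = 0.001156+0.000j S between n2,n0
  Y(L2) = 0.000-0.2482j S between n1,n2
  Y(L3) = 0.000-0.09448j S between n1,n2
  Y(L4) = 0.000-0.1433j S between n1,n2
  Y(C4) = 0.000+0.04309j S between n3,n2
  Y(R6) = 0.0003049+0.000j S between n2,n1
  Y(L5) = 0.000-6.859j S between n1,n3
  Y(L6) = 0.000-0.07781j S between n3,n1
  I1: injects 0.0193 A into n3 (from n0)
Assemble and solve the 3×3 MNA system:
  V(n1)=0.08930+0.02221j  V(n2)=0.08302-0.01429j  V(n3)=0.08942+0.02491j

-0.001689+0.0002755j A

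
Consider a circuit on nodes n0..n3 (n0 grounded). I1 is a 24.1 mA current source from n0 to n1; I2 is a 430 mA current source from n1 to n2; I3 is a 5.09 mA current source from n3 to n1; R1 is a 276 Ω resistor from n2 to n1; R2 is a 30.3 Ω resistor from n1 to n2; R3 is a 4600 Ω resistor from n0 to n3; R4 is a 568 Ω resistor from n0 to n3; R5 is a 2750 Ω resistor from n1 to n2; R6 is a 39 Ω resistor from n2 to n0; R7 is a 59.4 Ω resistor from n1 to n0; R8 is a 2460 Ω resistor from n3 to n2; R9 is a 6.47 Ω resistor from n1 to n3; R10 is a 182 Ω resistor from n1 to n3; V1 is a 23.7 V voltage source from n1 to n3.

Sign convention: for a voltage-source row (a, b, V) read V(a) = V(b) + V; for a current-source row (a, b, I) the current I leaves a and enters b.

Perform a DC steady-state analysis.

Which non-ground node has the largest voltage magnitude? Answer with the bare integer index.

Apply KCL at each of the 3 non-ground nodes and solve the resulting linear system.
Node n1: branches {I1, I2, I3, R1, R2, R5, R7, R9, R10, V1} → V_1 = -2.939
Node n2: branches {I2, R1, R2, R5, R6, R8} → V_2 = 4.925
Node n3: branches {I3, R3, R4, R8, R9, R10, V1} → V_3 = -26.64
Source currents: i(V1)=-3.854

3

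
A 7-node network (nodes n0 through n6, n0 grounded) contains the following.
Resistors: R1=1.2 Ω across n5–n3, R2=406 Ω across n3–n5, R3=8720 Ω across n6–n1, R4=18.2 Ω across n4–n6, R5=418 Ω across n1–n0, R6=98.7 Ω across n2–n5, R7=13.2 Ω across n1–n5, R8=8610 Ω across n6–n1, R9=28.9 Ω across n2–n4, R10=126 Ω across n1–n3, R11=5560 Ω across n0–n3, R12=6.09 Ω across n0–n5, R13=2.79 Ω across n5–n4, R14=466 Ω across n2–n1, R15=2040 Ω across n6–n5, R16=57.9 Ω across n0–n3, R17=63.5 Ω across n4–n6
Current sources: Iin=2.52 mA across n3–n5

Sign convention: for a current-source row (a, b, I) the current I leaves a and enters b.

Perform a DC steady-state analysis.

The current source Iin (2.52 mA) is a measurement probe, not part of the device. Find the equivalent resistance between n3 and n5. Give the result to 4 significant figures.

R_eq = 1.164 Ω

Apply KCL at each of the 6 non-ground nodes and solve the resulting linear system.
Node n1: branches {R3, R5, R7, R8, R10, R14} → V_1 = 1.055e-05
Node n2: branches {R6, R9, R14} → V_2 = 0.0002684
Node n3: branches {R1, R2, R10, R11, R16, Iin} → V_3 = -0.002653
Node n4: branches {R4, R9, R13, R17} → V_4 = 0.0002804
Node n5: branches {R1, R2, R6, R7, R12, R13, R15, Iin} → V_5 = 0.0002818
Node n6: branches {R3, R4, R8, R15, R17} → V_6 = 0.0002796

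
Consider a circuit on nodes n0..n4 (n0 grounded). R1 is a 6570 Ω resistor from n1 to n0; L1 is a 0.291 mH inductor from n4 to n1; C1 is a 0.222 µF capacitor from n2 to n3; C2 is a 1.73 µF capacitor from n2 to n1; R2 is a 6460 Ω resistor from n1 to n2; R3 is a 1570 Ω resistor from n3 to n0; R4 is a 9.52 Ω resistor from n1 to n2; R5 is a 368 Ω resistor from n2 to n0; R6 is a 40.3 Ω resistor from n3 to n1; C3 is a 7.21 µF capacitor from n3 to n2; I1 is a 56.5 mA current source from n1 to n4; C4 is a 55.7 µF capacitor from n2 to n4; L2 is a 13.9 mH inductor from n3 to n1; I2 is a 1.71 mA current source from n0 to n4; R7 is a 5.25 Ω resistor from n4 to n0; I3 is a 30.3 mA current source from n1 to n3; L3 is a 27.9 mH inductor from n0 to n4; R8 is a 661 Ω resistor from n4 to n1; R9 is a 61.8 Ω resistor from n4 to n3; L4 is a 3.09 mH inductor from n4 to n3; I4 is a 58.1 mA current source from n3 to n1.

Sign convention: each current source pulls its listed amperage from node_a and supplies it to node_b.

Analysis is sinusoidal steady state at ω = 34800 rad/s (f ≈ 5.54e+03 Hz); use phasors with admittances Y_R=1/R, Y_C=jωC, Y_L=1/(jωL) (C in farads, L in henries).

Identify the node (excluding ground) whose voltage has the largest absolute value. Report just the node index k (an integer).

Element admittances at ω=34800 rad/s:
  Y(R1) = 0.0001522+0.000j S between n1,n0
  Y(L1) = 0.000-0.09875j S between n4,n1
  Y(C1) = 0.000+0.007726j S between n2,n3
  Y(C2) = 0.000+0.06020j S between n2,n1
  Y(R2) = 0.0001548+0.000j S between n1,n2
  Y(R3) = 0.0006369+0.000j S between n3,n0
  Y(R4) = 0.1050+0.000j S between n1,n2
  Y(R5) = 0.002717+0.000j S between n2,n0
  Y(R6) = 0.02481+0.000j S between n3,n1
  Y(C3) = 0.000+0.2509j S between n3,n2
  I1: injects 0.0565 A into n4 (from n1)
  Y(C4) = 0.000+1.938j S between n2,n4
  Y(L2) = 0.000-0.002067j S between n3,n1
  I2: injects 0.00171 A into n4 (from n0)
  Y(R7) = 0.1905+0.000j S between n4,n0
  I3: injects 0.0303 A into n3 (from n1)
  Y(L3) = 0.000-0.001030j S between n0,n4
  Y(R8) = 0.001513+0.000j S between n4,n1
  Y(R9) = 0.01618+0.000j S between n4,n3
  Y(L4) = 0.000-0.009300j S between n4,n3
  I4: injects 0.0581 A into n1 (from n3)
Assemble and solve the 4×4 MNA system:
  V(n1)=-0.2295-0.02785j  V(n2)=-0.004422+0.02712j  V(n3)=-0.03251+0.1580j  V(n4)=0.009337-0.0008425j

1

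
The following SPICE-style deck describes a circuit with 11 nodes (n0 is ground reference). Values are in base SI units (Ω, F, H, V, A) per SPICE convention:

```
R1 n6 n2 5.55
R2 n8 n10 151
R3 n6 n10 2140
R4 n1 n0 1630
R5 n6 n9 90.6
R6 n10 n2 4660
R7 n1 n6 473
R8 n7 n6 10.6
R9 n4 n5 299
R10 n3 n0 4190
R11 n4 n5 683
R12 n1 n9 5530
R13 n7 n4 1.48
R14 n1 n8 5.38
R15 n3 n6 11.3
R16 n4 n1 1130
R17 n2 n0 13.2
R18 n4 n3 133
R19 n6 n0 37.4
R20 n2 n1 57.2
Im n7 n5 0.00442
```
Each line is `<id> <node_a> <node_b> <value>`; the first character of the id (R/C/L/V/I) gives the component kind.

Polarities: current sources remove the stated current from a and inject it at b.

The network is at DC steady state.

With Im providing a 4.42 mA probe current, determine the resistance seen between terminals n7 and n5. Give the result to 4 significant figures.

R_eq = 209.4 Ω

MNA unknowns: 10 node voltages V₁..V_10
R1: Y=0.1802 on G[6,2]
R2: Y=0.006623 on G[8,10]
R3: Y=0.0004673 on G[6,10]
R4: Y=0.0006135 on G[1,0]
R5: Y=0.01104 on G[6,9]
R6: Y=0.0002146 on G[10,2]
R7: Y=0.002114 on G[1,6]
R8: Y=0.09434 on G[7,6]
R9: Y=0.003344 on G[4,5]
R10: Y=0.0002387 on G[3,0]
R11: Y=0.001464 on G[4,5]
R12: Y=0.0001808 on G[1,9]
R13: Y=0.6757 on G[7,4]
R14: Y=0.1859 on G[1,8]
R15: Y=0.08850 on G[3,6]
R16: Y=0.0008850 on G[4,1]
R17: Y=0.07576 on G[2,0]
R18: Y=0.007519 on G[4,3]
R19: Y=0.02674 on G[6,0]
R20: Y=0.01748 on G[2,1]
Im: z[7]−=0.00442, z[5]+=0.00442
solve → V1=0.0002413, V2=3.247e-06, V3=0.0004484, V4=0.005961, V5=0.9251, V6=-1.874e-05, V7=-0.0005117, V8=0.0002405, V9=-1.455e-05, V10=0.0002169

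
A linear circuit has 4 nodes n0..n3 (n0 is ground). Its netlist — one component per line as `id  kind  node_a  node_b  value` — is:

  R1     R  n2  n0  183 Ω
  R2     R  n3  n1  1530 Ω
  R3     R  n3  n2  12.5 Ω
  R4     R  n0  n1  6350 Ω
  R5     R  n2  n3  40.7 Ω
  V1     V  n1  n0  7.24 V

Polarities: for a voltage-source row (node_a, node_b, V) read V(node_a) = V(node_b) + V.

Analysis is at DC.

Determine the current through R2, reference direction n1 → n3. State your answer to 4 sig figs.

0.004203 A

MNA unknowns: 3 node voltages V₁..V_3 plus 1 source current (V1)
R1: Y=0.005464 on G[2,0]
R2: Y=0.0006536 on G[3,1]
R3: Y=0.08000 on G[3,2]
R4: Y=0.0001575 on G[0,1]
R5: Y=0.02457 on G[2,3]
V1: row V1−V0=7.24, i_V1 at 1,0
solve → V1=7.240, V2=0.7692, V3=0.8093
aux → i_V1=-0.005343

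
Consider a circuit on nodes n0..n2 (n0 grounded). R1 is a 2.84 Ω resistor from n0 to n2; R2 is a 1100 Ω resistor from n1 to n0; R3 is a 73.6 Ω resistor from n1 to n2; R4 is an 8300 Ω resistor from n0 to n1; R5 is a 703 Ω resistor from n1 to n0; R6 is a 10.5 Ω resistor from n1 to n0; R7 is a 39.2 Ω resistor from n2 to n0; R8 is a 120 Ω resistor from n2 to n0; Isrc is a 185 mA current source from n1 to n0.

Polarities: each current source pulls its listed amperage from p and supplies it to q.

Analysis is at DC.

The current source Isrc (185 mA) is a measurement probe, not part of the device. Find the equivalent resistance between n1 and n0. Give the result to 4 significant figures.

Element admittances at DC:
  Y(R1) = 0.3521 S between n0,n2
  Y(R2) = 0.0009091 S between n1,n0
  Y(R3) = 0.01359 S between n1,n2
  Y(R4) = 0.0001205 S between n0,n1
  Y(R5) = 0.001422 S between n1,n0
  Y(R6) = 0.09524 S between n1,n0
  Y(R7) = 0.02551 S between n2,n0
  Y(R8) = 0.008333 S between n2,n0
  Isrc: injects 0.185 A into n0 (from n1)
Assemble and solve the 2×2 MNA system:
  V(n1)=-1.669  V(n2)=-0.05677

R_eq = 9.024 Ω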